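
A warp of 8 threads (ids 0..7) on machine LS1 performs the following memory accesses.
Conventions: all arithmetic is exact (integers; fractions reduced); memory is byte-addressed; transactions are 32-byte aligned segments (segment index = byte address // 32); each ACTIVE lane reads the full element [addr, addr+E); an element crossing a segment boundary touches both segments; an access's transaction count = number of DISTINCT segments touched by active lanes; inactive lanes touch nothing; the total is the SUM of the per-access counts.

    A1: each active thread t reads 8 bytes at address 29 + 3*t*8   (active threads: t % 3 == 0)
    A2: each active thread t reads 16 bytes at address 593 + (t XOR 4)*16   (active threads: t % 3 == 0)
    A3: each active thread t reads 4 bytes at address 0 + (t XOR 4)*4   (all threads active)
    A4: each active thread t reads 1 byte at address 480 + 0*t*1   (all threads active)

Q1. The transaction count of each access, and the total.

A1: 4 transactions
A2: 4 transactions
A3: 1 transaction
A4: 1 transaction

Answer: 4,4,1,1; total 10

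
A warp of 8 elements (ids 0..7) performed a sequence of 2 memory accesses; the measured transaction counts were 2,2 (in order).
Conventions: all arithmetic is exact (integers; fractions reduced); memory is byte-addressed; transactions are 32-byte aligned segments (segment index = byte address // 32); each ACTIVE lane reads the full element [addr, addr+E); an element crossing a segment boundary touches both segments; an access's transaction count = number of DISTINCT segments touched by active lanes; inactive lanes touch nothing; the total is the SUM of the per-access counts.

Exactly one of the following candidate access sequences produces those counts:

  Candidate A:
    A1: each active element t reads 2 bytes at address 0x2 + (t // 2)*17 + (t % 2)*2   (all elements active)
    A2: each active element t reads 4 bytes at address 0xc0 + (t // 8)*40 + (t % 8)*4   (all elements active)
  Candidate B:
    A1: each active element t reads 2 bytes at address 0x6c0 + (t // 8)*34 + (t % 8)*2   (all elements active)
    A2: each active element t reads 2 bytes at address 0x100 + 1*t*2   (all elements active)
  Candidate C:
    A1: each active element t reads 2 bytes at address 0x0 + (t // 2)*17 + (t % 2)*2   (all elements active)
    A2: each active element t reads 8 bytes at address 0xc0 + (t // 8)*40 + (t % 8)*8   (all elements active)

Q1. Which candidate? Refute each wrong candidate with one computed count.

A: A2 gives 1 transaction, not 2
B: A1 gives 1 transaction, not 2
C: all counts match (2,2)

Answer: C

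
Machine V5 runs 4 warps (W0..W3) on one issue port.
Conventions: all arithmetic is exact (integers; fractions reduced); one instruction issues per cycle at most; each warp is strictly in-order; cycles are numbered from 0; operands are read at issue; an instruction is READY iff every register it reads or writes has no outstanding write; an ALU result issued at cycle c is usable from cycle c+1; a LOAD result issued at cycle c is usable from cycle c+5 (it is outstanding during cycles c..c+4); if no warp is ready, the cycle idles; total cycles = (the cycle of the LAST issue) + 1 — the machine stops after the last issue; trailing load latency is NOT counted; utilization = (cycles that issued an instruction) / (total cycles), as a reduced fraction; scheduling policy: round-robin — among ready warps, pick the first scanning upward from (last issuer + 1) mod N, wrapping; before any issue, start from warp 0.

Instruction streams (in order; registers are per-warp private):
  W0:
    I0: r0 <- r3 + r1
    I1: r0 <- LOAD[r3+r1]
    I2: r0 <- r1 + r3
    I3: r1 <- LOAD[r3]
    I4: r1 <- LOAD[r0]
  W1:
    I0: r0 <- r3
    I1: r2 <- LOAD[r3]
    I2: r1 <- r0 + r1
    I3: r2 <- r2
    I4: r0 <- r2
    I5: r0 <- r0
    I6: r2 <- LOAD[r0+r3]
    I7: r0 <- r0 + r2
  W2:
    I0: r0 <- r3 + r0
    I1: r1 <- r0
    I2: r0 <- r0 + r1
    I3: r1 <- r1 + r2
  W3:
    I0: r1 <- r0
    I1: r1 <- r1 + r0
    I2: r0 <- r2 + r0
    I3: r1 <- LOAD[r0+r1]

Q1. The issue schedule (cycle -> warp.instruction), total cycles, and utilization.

cycle 0: W0.I0
cycle 1: W1.I0
cycle 2: W2.I0
cycle 3: W3.I0
cycle 4: W0.I1
cycle 5: W1.I1
cycle 6: W2.I1
cycle 7: W3.I1
cycle 8: W1.I2
cycle 9: W2.I2
cycle 10: W3.I2
cycle 11: W0.I2
cycle 12: W1.I3
cycle 13: W2.I3
cycle 14: W3.I3
cycle 15: W0.I3
cycle 16: W1.I4
cycle 17: W1.I5
cycle 18: W1.I6
cycle 19: idle
cycle 20: W0.I4
cycle 21: idle
cycle 22: idle
cycle 23: W1.I7

Answer: 24 cycles, utilization 7/8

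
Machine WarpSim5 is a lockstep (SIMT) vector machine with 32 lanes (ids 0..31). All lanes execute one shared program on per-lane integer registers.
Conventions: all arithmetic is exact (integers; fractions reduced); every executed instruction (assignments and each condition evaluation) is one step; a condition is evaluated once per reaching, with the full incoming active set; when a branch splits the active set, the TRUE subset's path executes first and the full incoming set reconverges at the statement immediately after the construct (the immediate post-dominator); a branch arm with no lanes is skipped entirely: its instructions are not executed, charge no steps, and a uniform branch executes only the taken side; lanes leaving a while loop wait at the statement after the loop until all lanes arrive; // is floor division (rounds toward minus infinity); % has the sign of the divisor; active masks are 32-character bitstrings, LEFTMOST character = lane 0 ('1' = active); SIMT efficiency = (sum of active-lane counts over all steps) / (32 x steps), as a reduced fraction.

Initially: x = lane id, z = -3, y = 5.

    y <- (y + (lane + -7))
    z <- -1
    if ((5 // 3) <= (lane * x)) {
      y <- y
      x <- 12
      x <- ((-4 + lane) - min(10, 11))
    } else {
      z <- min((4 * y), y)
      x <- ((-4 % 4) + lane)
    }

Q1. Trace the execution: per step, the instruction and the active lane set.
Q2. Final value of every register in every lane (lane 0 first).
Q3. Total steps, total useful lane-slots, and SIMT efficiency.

step 0: y <- (y + (lane + -7))       11111111111111111111111111111111
step 1: z <- -1                      11111111111111111111111111111111
step 2: eval ((5 // 3) <= (lane * x)) 11111111111111111111111111111111
step 3: y <- y                       01111111111111111111111111111111
step 4: x <- 12                      01111111111111111111111111111111
step 5: x <- ((-4 + lane) - min(10, 11)) 01111111111111111111111111111111
step 6: z <- min((4 * y), y)         10000000000000000000000000000000
step 7: x <- ((-4 % 4) + lane)       10000000000000000000000000000000

Answer: 8 steps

x: 0,-13,-12,-11,-10,-9,-8,-7,-6,-5,-4,-3,-2,-1,0,1,2,3,4,5,6,7,8,9,10,11,12,13,14,15,16,17
z: -8,-1,-1,-1,-1,-1,-1,-1,-1,-1,-1,-1,-1,-1,-1,-1,-1,-1,-1,-1,-1,-1,-1,-1,-1,-1,-1,-1,-1,-1,-1,-1
y: -2,-1,0,1,2,3,4,5,6,7,8,9,10,11,12,13,14,15,16,17,18,19,20,21,22,23,24,25,26,27,28,29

steps = 8; useful = 191; efficiency = 191/256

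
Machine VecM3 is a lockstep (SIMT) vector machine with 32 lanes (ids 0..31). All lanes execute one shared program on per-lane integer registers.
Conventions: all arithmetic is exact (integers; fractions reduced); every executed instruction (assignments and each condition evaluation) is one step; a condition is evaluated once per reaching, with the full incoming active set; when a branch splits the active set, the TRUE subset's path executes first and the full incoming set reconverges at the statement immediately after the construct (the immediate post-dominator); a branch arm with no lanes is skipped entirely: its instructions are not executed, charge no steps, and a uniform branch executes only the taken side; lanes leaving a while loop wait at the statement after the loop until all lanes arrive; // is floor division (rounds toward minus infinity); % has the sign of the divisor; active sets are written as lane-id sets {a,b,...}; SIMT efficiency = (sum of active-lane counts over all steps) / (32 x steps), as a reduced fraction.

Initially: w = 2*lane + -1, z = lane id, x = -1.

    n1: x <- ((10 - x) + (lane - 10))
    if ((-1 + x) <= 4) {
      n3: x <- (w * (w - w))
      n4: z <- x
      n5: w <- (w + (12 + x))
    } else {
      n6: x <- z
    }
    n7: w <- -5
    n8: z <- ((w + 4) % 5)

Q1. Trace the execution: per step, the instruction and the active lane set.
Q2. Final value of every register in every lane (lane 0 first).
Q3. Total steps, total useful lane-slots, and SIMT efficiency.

step 0: x <- ((10 - x) + (lane - 10)) {0,1,2,3,4,5,6,7,8,9,10,11,12,13,14,15,16,17,18,19,20,21,22,23,24,25,26,27,28,29,30,31}
step 1: eval ((-1 + x) <= 4)         {0,1,2,3,4,5,6,7,8,9,10,11,12,13,14,15,16,17,18,19,20,21,22,23,24,25,26,27,28,29,30,31}
step 2: x <- (w * (w - w))           {0,1,2,3,4}
step 3: z <- x                       {0,1,2,3,4}
step 4: w <- (w + (12 + x))          {0,1,2,3,4}
step 5: x <- z                       {5,6,7,8,9,10,11,12,13,14,15,16,17,18,19,20,21,22,23,24,25,26,27,28,29,30,31}
step 6: w <- -5                      {0,1,2,3,4,5,6,7,8,9,10,11,12,13,14,15,16,17,18,19,20,21,22,23,24,25,26,27,28,29,30,31}
step 7: z <- ((w + 4) % 5)           {0,1,2,3,4,5,6,7,8,9,10,11,12,13,14,15,16,17,18,19,20,21,22,23,24,25,26,27,28,29,30,31}

Answer: 8 steps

w: -5,-5,-5,-5,-5,-5,-5,-5,-5,-5,-5,-5,-5,-5,-5,-5,-5,-5,-5,-5,-5,-5,-5,-5,-5,-5,-5,-5,-5,-5,-5,-5
z: 4,4,4,4,4,4,4,4,4,4,4,4,4,4,4,4,4,4,4,4,4,4,4,4,4,4,4,4,4,4,4,4
x: 0,0,0,0,0,5,6,7,8,9,10,11,12,13,14,15,16,17,18,19,20,21,22,23,24,25,26,27,28,29,30,31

steps = 8; useful = 170; efficiency = 170/256 = 85/128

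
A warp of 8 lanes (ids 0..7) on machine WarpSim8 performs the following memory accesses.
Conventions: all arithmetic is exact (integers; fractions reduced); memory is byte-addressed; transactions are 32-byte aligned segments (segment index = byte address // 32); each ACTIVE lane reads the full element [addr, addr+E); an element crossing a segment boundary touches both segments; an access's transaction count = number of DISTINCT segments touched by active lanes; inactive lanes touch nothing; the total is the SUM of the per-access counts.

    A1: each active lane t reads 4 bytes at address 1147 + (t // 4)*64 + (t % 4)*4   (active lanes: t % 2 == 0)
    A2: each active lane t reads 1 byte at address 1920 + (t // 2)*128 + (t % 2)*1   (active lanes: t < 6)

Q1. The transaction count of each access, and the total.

A1: 4 transactions
A2: 3 transactions

Answer: 4,3; total 7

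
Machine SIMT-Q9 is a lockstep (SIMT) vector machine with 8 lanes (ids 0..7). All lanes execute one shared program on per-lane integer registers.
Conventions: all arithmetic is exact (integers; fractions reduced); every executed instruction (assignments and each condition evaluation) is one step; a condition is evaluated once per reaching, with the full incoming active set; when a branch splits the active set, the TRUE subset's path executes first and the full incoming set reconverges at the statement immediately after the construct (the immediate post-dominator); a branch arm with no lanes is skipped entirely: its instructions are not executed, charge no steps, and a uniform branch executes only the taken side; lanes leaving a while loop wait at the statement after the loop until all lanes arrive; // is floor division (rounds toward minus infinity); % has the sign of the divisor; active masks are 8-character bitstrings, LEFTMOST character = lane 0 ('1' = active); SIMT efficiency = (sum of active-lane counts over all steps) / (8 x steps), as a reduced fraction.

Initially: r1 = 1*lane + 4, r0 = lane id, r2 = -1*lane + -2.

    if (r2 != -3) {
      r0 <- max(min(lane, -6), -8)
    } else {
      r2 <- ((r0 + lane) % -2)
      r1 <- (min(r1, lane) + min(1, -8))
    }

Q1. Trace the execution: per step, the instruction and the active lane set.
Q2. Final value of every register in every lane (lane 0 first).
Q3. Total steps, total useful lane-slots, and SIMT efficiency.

step 0: eval (r2 != -3)              11111111
step 1: r0 <- max(min(lane, -6), -8) 10111111
step 2: r2 <- ((r0 + lane) % -2)     01000000
step 3: r1 <- (min(r1, lane) + min(1, -8)) 01000000

Answer: 4 steps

r1: 4,-7,6,7,8,9,10,11
r0: -6,1,-6,-6,-6,-6,-6,-6
r2: -2,0,-4,-5,-6,-7,-8,-9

steps = 4; useful = 17; efficiency = 17/32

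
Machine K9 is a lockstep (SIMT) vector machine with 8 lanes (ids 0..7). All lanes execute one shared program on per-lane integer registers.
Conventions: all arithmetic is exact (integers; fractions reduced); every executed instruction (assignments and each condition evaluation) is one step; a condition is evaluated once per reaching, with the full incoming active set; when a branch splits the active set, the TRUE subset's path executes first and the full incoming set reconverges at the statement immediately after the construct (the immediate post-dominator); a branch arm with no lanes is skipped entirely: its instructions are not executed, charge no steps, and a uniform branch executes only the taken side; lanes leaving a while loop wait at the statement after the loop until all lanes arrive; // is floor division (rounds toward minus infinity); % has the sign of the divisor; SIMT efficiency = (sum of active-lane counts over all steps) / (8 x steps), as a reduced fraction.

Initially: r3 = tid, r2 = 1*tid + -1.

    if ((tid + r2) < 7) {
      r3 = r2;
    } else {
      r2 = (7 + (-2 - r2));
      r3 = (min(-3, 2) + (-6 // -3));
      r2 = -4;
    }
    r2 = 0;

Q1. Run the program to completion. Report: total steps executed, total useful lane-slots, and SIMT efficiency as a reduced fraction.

Answer: 6 steps, 32 useful, 2/3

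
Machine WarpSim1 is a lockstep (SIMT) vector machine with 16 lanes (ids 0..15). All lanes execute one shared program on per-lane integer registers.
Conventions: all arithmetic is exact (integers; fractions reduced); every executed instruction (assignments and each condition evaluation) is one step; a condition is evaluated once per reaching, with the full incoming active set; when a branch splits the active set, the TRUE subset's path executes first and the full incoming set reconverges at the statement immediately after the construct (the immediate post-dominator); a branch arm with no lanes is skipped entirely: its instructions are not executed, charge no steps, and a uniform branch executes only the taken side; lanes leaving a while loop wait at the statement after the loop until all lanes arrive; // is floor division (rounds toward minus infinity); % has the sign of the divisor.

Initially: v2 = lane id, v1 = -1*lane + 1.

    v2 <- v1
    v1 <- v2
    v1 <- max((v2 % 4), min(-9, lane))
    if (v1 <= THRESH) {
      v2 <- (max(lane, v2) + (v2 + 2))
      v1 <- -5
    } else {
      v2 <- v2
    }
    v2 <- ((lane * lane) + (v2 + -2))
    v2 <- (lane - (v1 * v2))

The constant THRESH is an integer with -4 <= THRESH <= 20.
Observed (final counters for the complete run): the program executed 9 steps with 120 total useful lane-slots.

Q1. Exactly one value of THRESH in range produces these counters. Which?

Answer: THRESH = 1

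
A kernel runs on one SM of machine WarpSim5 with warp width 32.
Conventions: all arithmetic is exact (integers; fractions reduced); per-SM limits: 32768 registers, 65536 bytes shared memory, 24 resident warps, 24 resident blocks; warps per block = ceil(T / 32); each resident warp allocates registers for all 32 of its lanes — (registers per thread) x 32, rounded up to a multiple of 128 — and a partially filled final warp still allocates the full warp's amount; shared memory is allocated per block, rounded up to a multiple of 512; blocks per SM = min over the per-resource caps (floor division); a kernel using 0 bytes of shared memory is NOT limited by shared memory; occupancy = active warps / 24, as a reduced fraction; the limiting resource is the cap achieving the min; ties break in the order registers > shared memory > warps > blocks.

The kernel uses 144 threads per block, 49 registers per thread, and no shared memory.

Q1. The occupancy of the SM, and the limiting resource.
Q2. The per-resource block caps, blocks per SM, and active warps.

Answer: occupancy 5/8, limited by registers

registers: 3 blocks
shared memory: no limit (kernel uses none)
warps: 4 blocks
blocks: 24 blocks

Answer: 3 blocks, 15 active warps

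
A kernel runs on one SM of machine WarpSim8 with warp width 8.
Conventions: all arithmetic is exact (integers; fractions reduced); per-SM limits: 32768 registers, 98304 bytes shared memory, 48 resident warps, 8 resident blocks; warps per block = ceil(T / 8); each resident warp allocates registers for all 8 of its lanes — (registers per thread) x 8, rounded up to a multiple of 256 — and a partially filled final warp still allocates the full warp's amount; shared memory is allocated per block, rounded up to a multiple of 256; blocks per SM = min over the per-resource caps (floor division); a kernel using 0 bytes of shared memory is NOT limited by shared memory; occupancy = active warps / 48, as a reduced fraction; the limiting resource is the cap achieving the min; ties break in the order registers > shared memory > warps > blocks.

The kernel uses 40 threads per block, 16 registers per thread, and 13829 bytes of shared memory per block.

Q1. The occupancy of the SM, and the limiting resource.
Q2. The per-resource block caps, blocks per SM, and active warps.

Answer: occupancy 5/8, limited by shared memory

registers: 25 blocks
shared memory: 6 blocks
warps: 9 blocks
blocks: 8 blocks

Answer: 6 blocks, 30 active warps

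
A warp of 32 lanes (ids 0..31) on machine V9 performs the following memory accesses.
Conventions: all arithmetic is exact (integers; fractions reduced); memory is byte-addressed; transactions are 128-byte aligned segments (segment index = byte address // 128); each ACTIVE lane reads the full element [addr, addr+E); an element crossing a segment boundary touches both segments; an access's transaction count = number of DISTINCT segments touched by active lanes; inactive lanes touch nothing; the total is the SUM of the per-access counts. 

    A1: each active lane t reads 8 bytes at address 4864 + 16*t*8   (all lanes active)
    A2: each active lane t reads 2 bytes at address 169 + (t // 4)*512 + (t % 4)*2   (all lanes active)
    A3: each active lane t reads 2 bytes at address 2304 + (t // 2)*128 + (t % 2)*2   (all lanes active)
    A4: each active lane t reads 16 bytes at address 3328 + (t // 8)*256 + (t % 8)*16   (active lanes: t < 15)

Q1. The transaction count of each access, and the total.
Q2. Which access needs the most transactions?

A1: 32 transactions
A2: 8 transactions
A3: 16 transactions
A4: 2 transactions

Answer: 32,8,16,2; total 58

Answer: A1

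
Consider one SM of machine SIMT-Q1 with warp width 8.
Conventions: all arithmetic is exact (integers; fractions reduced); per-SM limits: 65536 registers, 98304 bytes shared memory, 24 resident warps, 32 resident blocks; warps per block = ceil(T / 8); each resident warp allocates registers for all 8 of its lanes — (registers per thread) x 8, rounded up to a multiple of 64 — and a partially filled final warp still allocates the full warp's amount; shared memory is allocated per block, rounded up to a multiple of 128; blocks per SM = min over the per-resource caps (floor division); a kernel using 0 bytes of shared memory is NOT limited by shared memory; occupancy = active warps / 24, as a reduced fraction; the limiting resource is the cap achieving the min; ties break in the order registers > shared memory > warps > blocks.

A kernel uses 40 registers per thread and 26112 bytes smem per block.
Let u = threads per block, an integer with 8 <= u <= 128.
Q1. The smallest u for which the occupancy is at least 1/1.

Answer: u = 57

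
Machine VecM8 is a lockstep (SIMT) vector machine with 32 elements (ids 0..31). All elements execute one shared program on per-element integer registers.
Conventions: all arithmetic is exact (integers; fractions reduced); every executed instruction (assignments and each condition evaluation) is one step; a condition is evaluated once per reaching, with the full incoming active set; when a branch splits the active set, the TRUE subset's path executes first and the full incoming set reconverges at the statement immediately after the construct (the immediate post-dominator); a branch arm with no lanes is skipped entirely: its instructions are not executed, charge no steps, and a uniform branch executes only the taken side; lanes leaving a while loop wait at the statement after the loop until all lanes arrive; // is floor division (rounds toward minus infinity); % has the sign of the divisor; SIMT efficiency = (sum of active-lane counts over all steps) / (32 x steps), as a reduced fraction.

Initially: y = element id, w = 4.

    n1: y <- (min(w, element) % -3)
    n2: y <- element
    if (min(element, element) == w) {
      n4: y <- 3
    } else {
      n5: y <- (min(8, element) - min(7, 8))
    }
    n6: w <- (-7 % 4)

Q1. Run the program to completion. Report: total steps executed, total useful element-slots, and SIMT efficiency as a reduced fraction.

Answer: 6 steps, 160 useful, 5/6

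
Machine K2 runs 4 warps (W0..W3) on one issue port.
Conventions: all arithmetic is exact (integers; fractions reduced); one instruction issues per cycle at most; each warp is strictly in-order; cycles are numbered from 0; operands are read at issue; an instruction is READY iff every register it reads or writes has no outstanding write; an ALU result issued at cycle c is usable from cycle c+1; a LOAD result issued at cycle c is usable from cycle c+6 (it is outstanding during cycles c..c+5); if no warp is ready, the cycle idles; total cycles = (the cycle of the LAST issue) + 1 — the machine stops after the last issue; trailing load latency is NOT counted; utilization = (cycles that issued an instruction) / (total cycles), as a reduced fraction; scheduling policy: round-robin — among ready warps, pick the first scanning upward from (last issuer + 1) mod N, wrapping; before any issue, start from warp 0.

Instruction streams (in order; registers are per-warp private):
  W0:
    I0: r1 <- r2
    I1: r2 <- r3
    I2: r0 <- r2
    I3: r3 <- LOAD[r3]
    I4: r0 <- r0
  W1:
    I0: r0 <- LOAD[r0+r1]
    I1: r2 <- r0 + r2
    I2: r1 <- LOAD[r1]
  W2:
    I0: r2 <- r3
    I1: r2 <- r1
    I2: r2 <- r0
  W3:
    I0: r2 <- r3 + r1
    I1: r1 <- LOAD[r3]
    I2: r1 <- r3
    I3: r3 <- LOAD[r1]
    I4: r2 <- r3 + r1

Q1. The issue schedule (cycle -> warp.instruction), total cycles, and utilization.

cycle 0: W0.I0
cycle 1: W1.I0
cycle 2: W2.I0
cycle 3: W3.I0
cycle 4: W0.I1
cycle 5: W2.I1
cycle 6: W3.I1
cycle 7: W0.I2
cycle 8: W1.I1
cycle 9: W2.I2
cycle 10: W0.I3
cycle 11: W1.I2
cycle 12: W3.I2
cycle 13: W0.I4
cycle 14: W3.I3
cycle 15: idle
cycle 16: idle
cycle 17: idle
cycle 18: idle
cycle 19: idle
cycle 20: W3.I4

Answer: 21 cycles, utilization 16/21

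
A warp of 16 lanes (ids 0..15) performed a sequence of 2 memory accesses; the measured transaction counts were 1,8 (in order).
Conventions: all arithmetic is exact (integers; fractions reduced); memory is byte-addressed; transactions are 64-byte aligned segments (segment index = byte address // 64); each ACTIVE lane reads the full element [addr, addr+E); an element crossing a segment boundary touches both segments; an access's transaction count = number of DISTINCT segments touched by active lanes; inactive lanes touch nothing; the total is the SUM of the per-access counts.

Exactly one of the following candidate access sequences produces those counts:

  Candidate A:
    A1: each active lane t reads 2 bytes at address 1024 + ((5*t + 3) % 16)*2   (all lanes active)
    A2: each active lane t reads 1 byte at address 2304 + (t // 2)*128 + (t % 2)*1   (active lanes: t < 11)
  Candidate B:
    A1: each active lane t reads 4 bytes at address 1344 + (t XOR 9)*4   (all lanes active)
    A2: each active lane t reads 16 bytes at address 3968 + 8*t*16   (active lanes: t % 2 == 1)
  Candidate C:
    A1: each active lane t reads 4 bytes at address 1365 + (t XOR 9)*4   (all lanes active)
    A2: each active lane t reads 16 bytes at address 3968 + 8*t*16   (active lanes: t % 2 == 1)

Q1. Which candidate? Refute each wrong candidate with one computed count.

A: A2 gives 6 transactions, not 8
C: A1 gives 2 transactions, not 1
B: all counts match (1,8)

Answer: B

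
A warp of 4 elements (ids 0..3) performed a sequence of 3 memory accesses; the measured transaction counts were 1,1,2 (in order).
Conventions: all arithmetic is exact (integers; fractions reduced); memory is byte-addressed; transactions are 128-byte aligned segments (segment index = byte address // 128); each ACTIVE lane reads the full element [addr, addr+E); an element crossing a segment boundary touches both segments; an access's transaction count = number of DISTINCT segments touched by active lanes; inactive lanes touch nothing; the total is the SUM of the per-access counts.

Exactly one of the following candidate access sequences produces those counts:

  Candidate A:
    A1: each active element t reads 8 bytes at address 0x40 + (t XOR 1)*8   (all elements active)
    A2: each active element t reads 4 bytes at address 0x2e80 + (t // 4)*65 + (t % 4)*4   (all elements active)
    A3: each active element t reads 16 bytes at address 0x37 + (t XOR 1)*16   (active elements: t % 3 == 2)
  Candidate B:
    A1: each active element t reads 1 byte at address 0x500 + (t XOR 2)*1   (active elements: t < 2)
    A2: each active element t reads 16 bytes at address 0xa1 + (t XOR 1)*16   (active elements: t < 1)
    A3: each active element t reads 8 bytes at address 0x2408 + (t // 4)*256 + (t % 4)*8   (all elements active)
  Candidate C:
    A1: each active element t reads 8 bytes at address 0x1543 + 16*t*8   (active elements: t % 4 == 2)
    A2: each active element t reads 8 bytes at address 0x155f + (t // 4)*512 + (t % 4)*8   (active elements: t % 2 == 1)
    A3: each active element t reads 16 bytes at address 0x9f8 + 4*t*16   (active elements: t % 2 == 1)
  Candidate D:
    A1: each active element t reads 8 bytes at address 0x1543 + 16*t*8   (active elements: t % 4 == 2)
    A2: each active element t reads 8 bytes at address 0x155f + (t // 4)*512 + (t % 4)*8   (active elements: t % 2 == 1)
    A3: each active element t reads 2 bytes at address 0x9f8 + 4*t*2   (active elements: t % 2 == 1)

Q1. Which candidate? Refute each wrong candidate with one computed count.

A: A3 gives 1 transaction, not 2
B: A3 gives 1 transaction, not 2
D: A3 gives 1 transaction, not 2
C: all counts match (1,1,2)

Answer: C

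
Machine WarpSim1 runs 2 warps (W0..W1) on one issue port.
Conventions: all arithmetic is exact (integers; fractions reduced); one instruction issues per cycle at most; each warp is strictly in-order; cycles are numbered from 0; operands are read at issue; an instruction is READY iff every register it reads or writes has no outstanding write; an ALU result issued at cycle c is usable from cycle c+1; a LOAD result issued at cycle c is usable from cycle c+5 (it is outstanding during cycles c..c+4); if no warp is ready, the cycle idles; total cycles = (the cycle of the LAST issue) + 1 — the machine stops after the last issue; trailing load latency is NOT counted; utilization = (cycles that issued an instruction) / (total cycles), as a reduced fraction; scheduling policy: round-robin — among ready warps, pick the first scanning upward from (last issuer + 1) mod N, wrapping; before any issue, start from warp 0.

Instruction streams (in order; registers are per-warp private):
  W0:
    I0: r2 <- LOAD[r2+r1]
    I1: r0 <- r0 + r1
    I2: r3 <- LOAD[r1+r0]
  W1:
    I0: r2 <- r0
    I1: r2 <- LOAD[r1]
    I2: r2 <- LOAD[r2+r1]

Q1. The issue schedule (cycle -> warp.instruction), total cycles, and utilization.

cycle 0: W0.I0
cycle 1: W1.I0
cycle 2: W0.I1
cycle 3: W1.I1
cycle 4: W0.I2
cycle 5: idle
cycle 6: idle
cycle 7: idle
cycle 8: W1.I2

Answer: 9 cycles, utilization 2/3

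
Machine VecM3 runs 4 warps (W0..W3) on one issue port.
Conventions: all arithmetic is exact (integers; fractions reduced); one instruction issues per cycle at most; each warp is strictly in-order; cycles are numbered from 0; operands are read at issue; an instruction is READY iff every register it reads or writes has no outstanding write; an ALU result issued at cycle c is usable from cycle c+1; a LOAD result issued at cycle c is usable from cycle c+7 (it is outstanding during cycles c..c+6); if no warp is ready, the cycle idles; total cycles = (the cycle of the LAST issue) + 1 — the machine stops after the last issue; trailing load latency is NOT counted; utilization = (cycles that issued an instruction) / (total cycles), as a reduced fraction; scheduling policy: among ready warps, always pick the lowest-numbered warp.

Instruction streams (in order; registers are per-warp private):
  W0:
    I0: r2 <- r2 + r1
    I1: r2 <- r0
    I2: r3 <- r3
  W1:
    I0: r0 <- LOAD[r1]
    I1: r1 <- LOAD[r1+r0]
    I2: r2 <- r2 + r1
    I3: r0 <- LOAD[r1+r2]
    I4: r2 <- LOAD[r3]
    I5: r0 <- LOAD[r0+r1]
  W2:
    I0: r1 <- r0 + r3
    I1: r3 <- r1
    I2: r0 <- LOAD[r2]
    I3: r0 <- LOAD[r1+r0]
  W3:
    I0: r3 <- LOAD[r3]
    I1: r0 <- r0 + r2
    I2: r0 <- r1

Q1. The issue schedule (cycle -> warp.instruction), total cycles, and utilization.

cycle 0: W0.I0
cycle 1: W0.I1
cycle 2: W0.I2
cycle 3: W1.I0
cycle 4: W2.I0
cycle 5: W2.I1
cycle 6: W2.I2
cycle 7: W3.I0
cycle 8: W3.I1
cycle 9: W3.I2
cycle 10: W1.I1
cycle 11: idle
cycle 12: idle
cycle 13: W2.I3
cycle 14: idle
cycle 15: idle
cycle 16: idle
cycle 17: W1.I2
cycle 18: W1.I3
cycle 19: W1.I4
cycle 20: idle
cycle 21: idle
cycle 22: idle
cycle 23: idle
cycle 24: idle
cycle 25: W1.I5

Answer: 26 cycles, utilization 8/13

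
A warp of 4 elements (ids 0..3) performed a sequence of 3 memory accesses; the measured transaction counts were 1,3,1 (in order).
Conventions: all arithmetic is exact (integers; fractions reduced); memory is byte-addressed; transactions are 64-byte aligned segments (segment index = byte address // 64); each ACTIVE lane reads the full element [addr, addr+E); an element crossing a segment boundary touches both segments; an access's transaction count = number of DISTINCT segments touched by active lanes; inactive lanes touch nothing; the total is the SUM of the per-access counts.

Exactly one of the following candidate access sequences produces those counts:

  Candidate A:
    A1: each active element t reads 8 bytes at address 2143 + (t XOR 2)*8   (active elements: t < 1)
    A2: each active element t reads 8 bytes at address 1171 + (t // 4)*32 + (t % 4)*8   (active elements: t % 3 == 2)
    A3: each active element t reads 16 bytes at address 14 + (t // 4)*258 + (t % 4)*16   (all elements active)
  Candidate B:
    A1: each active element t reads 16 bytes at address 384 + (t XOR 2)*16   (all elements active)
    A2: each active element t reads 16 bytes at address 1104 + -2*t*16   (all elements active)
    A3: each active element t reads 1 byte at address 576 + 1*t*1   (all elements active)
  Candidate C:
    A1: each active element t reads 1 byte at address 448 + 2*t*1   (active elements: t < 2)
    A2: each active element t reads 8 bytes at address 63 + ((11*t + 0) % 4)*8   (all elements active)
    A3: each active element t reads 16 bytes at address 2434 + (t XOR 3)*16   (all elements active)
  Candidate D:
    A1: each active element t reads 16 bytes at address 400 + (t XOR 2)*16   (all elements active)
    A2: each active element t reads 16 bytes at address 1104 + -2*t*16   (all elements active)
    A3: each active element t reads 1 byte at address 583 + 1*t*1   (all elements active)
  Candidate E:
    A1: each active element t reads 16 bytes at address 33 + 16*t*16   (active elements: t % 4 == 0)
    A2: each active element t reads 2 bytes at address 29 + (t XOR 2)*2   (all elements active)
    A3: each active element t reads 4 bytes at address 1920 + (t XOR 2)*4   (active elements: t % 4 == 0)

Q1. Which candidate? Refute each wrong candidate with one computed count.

A: A2 gives 1 transaction, not 3
C: A2 gives 2 transactions, not 3
D: A1 gives 2 transactions, not 1
E: A2 gives 1 transaction, not 3
B: all counts match (1,3,1)

Answer: B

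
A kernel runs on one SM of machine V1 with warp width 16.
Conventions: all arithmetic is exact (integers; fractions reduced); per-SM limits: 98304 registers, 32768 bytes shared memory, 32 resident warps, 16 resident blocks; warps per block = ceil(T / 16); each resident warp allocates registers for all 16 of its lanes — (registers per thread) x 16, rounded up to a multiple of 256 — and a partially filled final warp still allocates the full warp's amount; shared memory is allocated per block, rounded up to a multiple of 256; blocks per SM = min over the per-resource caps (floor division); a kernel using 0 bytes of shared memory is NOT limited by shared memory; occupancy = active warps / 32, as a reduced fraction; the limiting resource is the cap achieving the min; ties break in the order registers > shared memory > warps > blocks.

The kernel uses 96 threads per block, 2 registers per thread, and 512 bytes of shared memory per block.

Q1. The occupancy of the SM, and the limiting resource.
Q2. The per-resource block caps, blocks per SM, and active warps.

Answer: occupancy 15/16, limited by warps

registers: 64 blocks
shared memory: 64 blocks
warps: 5 blocks
blocks: 16 blocks

Answer: 5 blocks, 30 active warps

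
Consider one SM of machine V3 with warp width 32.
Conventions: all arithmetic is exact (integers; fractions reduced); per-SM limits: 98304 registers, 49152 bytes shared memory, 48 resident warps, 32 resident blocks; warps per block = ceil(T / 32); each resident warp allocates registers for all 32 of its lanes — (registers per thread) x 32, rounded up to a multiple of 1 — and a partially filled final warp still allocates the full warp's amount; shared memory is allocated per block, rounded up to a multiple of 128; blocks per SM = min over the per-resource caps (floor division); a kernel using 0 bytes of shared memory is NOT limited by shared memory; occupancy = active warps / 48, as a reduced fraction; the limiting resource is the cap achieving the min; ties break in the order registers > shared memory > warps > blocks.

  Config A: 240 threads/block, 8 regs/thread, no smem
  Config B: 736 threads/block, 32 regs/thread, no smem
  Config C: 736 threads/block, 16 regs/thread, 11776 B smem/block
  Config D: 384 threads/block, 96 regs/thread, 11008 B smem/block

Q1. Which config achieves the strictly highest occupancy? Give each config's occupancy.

occupancies: A 1, B 23/24, C 23/24, D 1/2

Answer: A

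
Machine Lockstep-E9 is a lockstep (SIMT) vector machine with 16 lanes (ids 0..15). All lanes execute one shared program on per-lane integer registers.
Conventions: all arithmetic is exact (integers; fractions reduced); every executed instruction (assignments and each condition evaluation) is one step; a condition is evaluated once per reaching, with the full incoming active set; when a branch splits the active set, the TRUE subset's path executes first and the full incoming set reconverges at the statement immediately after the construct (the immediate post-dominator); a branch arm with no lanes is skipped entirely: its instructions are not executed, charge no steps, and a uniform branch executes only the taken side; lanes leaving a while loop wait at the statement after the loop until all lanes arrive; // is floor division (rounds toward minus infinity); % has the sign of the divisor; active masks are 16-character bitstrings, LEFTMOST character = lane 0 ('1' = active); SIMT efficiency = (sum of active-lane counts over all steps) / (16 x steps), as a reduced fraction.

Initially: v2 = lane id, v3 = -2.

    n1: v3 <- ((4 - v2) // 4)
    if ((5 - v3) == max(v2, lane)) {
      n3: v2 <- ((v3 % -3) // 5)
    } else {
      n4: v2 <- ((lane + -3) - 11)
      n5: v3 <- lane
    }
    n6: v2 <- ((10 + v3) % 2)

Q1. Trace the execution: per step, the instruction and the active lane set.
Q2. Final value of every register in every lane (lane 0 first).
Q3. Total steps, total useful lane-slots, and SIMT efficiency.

step 0: v3 <- ((4 - v2) // 4)        1111111111111111
step 1: eval ((5 - v3) == max(v2, lane)) 1111111111111111
step 2: v2 <- ((v3 % -3) // 5)       0000001000000000
step 3: v2 <- ((lane + -3) - 11)     1111110111111111
step 4: v3 <- lane                   1111110111111111
step 5: v2 <- ((10 + v3) % 2)        1111111111111111

Answer: 6 steps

v2: 0,1,0,1,0,1,1,1,0,1,0,1,0,1,0,1
v3: 0,1,2,3,4,5,-1,7,8,9,10,11,12,13,14,15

steps = 6; useful = 79; efficiency = 79/96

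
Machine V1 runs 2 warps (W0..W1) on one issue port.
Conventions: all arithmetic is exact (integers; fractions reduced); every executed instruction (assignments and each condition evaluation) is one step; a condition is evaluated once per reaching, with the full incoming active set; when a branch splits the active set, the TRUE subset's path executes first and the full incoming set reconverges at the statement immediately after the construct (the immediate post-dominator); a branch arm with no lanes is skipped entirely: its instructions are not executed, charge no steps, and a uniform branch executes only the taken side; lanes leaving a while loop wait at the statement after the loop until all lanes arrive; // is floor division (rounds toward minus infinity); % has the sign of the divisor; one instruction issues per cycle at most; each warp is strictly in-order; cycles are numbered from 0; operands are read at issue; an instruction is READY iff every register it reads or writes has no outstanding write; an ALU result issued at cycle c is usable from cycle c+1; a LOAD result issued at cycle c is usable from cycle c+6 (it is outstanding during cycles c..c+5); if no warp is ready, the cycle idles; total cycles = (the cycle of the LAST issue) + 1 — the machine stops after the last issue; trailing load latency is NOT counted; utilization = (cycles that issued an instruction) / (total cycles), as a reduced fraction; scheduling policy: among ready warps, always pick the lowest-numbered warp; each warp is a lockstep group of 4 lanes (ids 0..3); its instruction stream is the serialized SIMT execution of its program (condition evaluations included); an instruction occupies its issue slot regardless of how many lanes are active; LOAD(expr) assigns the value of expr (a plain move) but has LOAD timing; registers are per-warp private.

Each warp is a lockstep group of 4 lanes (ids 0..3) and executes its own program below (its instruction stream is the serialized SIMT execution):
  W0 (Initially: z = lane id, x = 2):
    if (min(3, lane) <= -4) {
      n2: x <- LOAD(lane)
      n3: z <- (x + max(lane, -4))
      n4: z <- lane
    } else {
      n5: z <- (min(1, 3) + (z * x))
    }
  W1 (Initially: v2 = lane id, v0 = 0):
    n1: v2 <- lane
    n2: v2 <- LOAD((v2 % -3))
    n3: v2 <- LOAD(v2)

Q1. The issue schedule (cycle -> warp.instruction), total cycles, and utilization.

cycle 0: W0.I0
cycle 1: W0.I1
cycle 2: W1.I0
cycle 3: W1.I1
cycle 4: idle
cycle 5: idle
cycle 6: idle
cycle 7: idle
cycle 8: idle
cycle 9: W1.I2

Answer: 10 cycles, utilization 1/2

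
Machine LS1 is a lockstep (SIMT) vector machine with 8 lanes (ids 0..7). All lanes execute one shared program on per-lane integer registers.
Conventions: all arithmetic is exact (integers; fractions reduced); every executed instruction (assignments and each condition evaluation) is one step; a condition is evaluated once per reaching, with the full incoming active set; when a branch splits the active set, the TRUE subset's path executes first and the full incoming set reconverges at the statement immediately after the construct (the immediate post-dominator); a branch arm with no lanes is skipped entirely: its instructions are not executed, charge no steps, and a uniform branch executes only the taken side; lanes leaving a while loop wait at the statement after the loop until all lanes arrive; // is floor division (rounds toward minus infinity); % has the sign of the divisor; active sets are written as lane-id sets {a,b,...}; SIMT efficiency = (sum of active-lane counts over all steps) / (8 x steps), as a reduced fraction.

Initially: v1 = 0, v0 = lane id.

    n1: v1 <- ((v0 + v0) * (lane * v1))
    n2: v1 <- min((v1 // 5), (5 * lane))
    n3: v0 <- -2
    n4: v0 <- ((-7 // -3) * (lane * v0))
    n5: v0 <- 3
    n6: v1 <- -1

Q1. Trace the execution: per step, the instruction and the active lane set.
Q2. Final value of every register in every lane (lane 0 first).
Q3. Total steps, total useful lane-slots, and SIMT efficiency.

step 0: v1 <- ((v0 + v0) * (lane * v1)) {0,1,2,3,4,5,6,7}
step 1: v1 <- min((v1 // 5), (5 * lane)) {0,1,2,3,4,5,6,7}
step 2: v0 <- -2                     {0,1,2,3,4,5,6,7}
step 3: v0 <- ((-7 // -3) * (lane * v0)) {0,1,2,3,4,5,6,7}
step 4: v0 <- 3                      {0,1,2,3,4,5,6,7}
step 5: v1 <- -1                     {0,1,2,3,4,5,6,7}

Answer: 6 steps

v1: -1,-1,-1,-1,-1,-1,-1,-1
v0: 3,3,3,3,3,3,3,3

steps = 6; useful = 48; efficiency = 48/48 = 1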